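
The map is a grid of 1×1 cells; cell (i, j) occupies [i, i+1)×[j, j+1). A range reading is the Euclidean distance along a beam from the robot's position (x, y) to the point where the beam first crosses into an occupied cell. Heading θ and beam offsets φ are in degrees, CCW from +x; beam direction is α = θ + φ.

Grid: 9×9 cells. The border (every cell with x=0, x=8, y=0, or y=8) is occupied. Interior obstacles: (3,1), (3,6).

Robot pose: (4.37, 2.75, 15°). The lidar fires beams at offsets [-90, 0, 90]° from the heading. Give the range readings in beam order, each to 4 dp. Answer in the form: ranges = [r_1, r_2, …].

ranges = [1.8117, 3.7581, 3.3646]

beam 1: φ=-90°, α=285°
  dir = (cos 285°, sin 285°) = (0.2588, -0.9659); from cell (4,2)
  next x-line at t=2.4341, next y-line at t=0.7765; Δt_x=3.8637, Δt_y=1.0353
    y: enter (4,1) at t=0.7765
    y: enter (4,0) at t=1.8117 ← occupied
  → r_1 = 1.8117
beam 2: φ=0°, α=15°
  dir = (cos 15°, sin 15°) = (0.9659, 0.2588); from cell (4,2)
  next x-line at t=0.6522, next y-line at t=0.9659; Δt_x=1.0353, Δt_y=3.8637
    x: enter (5,2) at t=0.6522
    y: enter (5,3) at t=0.9659
    x: enter (6,3) at t=1.6875
    x: enter (7,3) at t=2.7228
    x: enter (8,3) at t=3.7581 ← occupied
  → r_2 = 3.7581
beam 3: φ=90°, α=105°
  dir = (cos 105°, sin 105°) = (-0.2588, 0.9659); from cell (4,2)
  next x-line at t=1.4296, next y-line at t=0.2588; Δt_x=3.8637, Δt_y=1.0353
    y: enter (4,3) at t=0.2588
    y: enter (4,4) at t=1.2941
    x: enter (3,4) at t=1.4296
    y: enter (3,5) at t=2.3294
    y: enter (3,6) at t=3.3646 ← occupied
  → r_3 = 3.3646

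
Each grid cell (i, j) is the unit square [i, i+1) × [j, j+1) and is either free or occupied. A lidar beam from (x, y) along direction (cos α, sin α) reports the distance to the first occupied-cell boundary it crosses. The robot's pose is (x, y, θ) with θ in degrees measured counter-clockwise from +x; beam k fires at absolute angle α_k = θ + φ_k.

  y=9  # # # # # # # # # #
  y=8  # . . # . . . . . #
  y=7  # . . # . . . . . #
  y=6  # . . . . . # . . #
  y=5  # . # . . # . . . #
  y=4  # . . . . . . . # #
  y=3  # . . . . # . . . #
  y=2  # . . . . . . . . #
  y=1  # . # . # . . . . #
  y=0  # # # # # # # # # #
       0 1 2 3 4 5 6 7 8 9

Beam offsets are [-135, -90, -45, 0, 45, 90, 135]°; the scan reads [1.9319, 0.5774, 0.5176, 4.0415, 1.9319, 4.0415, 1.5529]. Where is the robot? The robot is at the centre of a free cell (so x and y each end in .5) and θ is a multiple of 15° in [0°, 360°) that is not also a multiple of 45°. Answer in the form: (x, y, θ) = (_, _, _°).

(x, y, θ) = (4.5, 5.5, 60°)

Enumerate (i+0.5, j+0.5, θ) over the 55 free cells and 16 admissible headings. For each, cast all 7 beams and compare to the given ranges.
  (5.5, 6.5, 165°): beam 1 = 0.5774 ≠ 1.9319 ✗
  (6.5, 4.5, 30°): beam 1 = 3.6235 ≠ 1.9319 ✗
  (3.5, 1.5, 30°): beam 1 = 0.5176 ≠ 1.9319 ✗
  …
  (4.5, 5.5, 60°): r_1=1.9319, r_2=0.5774, r_3=0.5176, r_4=4.0415, r_5=1.9319, r_6=4.0415, r_7=1.5529 — all match ✓
Unique over the lattice → pose = (4.5, 5.5, 60°).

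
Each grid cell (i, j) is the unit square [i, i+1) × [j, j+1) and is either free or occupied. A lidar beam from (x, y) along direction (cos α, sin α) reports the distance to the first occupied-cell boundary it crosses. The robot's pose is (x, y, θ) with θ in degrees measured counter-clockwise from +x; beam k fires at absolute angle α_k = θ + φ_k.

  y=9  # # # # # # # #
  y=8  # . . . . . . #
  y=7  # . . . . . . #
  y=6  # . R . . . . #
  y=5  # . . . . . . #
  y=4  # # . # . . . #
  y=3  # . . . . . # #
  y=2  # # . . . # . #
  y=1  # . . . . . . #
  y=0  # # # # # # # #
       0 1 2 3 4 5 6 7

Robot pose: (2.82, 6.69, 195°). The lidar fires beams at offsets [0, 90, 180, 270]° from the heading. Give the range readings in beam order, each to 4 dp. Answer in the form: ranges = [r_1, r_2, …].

beam 1: φ=0°, α=195°
  cosα=-0.9659 sinα=-0.2588 | (2,6) | tMaxX 0.8489 tMaxY 2.6660 | tΔX 1.0353 tΔY 3.8637
    t=0.8489 [x] (1,6)
    t=1.8842 [x] (0,6) — stop
  → r_1 = 1.8842
beam 2: φ=90°, α=285°
  cosα=0.2588 sinα=-0.9659 | (2,6) | tMaxX 0.6955 tMaxY 0.7143 | tΔX 3.8637 tΔY 1.0353
    t=0.6955 [x] (3,6)
    t=0.7143 [y] (3,5)
    t=1.7496 [y] (3,4) — stop
  → r_2 = 1.7496
beam 3: φ=180°, α=15°
  cosα=0.9659 sinα=0.2588 | (2,6) | tMaxX 0.1863 tMaxY 1.1977 | tΔX 1.0353 tΔY 3.8637
    t=0.1863 [x] (3,6)
    t=1.1977 [y] (3,7)
    t=1.2216 [x] (4,7)
    t=2.2569 [x] (5,7)
    t=3.2922 [x] (6,7)
    t=4.3275 [x] (7,7) — stop
  → r_3 = 4.3275
beam 4: φ=270°, α=105°
  cosα=-0.2588 sinα=0.9659 | (2,6) | tMaxX 3.1682 tMaxY 0.3209 | tΔX 3.8637 tΔY 1.0353
    t=0.3209 [y] (2,7)
    t=1.3562 [y] (2,8)
    t=2.3915 [y] (2,9) — stop
  → r_4 = 2.3915

ranges = [1.8842, 1.7496, 4.3275, 2.3915]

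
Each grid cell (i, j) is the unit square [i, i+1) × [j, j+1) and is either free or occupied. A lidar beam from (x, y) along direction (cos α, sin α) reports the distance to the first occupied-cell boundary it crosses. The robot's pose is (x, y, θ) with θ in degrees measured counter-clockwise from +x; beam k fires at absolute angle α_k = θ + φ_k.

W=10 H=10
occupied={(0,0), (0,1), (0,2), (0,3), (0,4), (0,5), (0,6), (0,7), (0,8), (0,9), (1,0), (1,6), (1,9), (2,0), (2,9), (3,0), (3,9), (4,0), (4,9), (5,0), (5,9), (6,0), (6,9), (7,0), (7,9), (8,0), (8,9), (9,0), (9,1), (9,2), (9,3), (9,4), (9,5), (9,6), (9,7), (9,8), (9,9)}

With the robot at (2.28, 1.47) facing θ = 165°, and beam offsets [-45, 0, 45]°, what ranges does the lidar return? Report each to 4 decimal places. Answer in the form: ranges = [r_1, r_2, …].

ranges = [2.5600, 1.3252, 0.9400]

beam 1: φ=-45°, α=120°
  cosα=-0.5000 sinα=0.8660 | (2,1) | tMaxX 0.5600 tMaxY 0.6120 | tΔX 2.0000 tΔY 1.1547
    t=0.5600 [x] (1,1)
    t=0.6120 [y] (1,2)
    t=1.7667 [y] (1,3)
    t=2.5600 [x] (0,3) — stop
  → r_1 = 2.5600
beam 2: φ=0°, α=165°
  cosα=-0.9659 sinα=0.2588 | (2,1) | tMaxX 0.2899 tMaxY 2.0478 | tΔX 1.0353 tΔY 3.8637
    t=0.2899 [x] (1,1)
    t=1.3252 [x] (0,1) — stop
  → r_2 = 1.3252
beam 3: φ=45°, α=210°
  cosα=-0.8660 sinα=-0.5000 | (2,1) | tMaxX 0.3233 tMaxY 0.9400 | tΔX 1.1547 tΔY 2.0000
    t=0.3233 [x] (1,1)
    t=0.9400 [y] (1,0) — stop
  → r_3 = 0.9400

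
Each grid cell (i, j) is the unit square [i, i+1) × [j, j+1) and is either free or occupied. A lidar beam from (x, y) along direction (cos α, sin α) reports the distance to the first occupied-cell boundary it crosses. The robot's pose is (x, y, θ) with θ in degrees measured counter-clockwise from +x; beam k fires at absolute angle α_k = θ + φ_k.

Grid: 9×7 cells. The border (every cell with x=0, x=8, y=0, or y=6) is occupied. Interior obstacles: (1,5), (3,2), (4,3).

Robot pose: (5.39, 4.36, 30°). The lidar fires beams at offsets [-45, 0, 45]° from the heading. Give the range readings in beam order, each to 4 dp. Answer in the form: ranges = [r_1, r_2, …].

beam 1: φ=-45°, α=345°
  dir = (cos 345°, sin 345°) = (0.9659, -0.2588); from cell (5,4)
  next x-line at t=0.6315, next y-line at t=1.3909; Δt_x=1.0353, Δt_y=3.8637
    x: enter (6,4) at t=0.6315
    y: enter (6,3) at t=1.3909
    x: enter (7,3) at t=1.6668
    x: enter (8,3) at t=2.7021 ← occupied
  → r_1 = 2.7021
beam 2: φ=0°, α=30°
  dir = (cos 30°, sin 30°) = (0.8660, 0.5000); from cell (5,4)
  next x-line at t=0.7044, next y-line at t=1.2800; Δt_x=1.1547, Δt_y=2.0000
    x: enter (6,4) at t=0.7044
    y: enter (6,5) at t=1.2800
    x: enter (7,5) at t=1.8591
    x: enter (8,5) at t=3.0138 ← occupied
  → r_2 = 3.0138
beam 3: φ=45°, α=75°
  dir = (cos 75°, sin 75°) = (0.2588, 0.9659); from cell (5,4)
  next x-line at t=2.3569, next y-line at t=0.6626; Δt_x=3.8637, Δt_y=1.0353
    y: enter (5,5) at t=0.6626
    y: enter (5,6) at t=1.6979 ← occupied
  → r_3 = 1.6979

ranges = [2.7021, 3.0138, 1.6979]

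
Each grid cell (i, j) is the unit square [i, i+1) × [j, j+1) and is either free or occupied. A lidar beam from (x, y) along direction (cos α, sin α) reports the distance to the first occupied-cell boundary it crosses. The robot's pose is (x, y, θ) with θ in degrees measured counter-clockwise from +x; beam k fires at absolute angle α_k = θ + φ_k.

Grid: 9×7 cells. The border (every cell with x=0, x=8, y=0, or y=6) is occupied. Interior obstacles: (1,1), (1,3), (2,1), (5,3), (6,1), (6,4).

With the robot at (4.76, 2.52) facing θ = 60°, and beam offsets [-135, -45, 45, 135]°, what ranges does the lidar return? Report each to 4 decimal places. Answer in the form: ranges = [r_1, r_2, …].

beam 1: φ=-135°, α=285°
  dir = (cos 285°, sin 285°) = (0.2588, -0.9659); from cell (4,2)
  next x-line at t=0.9273, next y-line at t=0.5383; Δt_x=3.8637, Δt_y=1.0353
    y: enter (4,1) at t=0.5383
    x: enter (5,1) at t=0.9273
    y: enter (5,0) at t=1.5736 ← occupied
  → r_1 = 1.5736
beam 2: φ=-45°, α=15°
  dir = (cos 15°, sin 15°) = (0.9659, 0.2588); from cell (4,2)
  next x-line at t=0.2485, next y-line at t=1.8546; Δt_x=1.0353, Δt_y=3.8637
    x: enter (5,2) at t=0.2485
    x: enter (6,2) at t=1.2837
    y: enter (6,3) at t=1.8546
    x: enter (7,3) at t=2.3190
    x: enter (8,3) at t=3.3543 ← occupied
  → r_2 = 3.3543
beam 3: φ=45°, α=105°
  dir = (cos 105°, sin 105°) = (-0.2588, 0.9659); from cell (4,2)
  next x-line at t=2.9364, next y-line at t=0.4969; Δt_x=3.8637, Δt_y=1.0353
    y: enter (4,3) at t=0.4969
    y: enter (4,4) at t=1.5322
    y: enter (4,5) at t=2.5675
    x: enter (3,5) at t=2.9364
    y: enter (3,6) at t=3.6028 ← occupied
  → r_3 = 3.6028
beam 4: φ=135°, α=195°
  dir = (cos 195°, sin 195°) = (-0.9659, -0.2588); from cell (4,2)
  next x-line at t=0.7868, next y-line at t=2.0091; Δt_x=1.0353, Δt_y=3.8637
    x: enter (3,2) at t=0.7868
    x: enter (2,2) at t=1.8221
    y: enter (2,1) at t=2.0091 ← occupied
  → r_4 = 2.0091

ranges = [1.5736, 3.3543, 3.6028, 2.0091]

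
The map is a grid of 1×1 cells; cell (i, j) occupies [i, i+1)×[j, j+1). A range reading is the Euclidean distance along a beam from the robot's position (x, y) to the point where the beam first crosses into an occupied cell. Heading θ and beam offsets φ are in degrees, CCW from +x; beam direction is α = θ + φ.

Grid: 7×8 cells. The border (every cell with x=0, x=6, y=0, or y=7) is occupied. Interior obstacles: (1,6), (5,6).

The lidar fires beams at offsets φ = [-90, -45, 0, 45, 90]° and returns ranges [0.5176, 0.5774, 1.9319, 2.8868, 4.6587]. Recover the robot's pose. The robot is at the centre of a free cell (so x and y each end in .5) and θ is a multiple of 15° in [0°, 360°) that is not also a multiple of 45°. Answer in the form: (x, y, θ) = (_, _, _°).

The pose lattice has 28·16 = 448 candidates. Test each by forward raycasting.
  (2.5, 1.5, 60°): beam 1 = 1.0000 ≠ 0.5176 ✗
  (5.5, 4.5, 240°): beam 1 = 4.0415 ≠ 0.5176 ✗
  (1.5, 3.5, 75°): beam 1 = 4.6587 ≠ 0.5176 ✗
  (2.5, 2.5, 210°): beam 1 = 3.0000 ≠ 0.5176 ✗
  …
  (1.5, 3.5, 255°): r_1=0.5176, r_2=0.5774, r_3=1.9319, r_4=2.8868, r_5=4.6587 — all match ✓
No second candidate reproduces the full scan.

(x, y, θ) = (1.5, 3.5, 255°)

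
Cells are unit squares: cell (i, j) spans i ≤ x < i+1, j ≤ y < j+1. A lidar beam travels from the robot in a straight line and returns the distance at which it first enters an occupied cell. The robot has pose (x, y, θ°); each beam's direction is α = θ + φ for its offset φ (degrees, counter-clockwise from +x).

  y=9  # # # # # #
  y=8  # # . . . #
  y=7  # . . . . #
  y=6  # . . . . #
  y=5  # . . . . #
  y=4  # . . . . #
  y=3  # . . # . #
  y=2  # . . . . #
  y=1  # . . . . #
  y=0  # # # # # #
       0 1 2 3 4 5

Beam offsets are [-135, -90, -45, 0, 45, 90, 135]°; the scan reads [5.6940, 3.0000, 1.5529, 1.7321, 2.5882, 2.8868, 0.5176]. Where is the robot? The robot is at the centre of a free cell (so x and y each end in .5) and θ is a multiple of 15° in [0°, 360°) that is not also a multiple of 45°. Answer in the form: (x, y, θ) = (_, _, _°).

(x, y, θ) = (2.5, 3.5, 210°)

Enumerate (i+0.5, j+0.5, θ) over the 30 free cells and 16 admissible headings. For each, cast all 7 beams and compare to the given ranges.
  (1.5, 7.5, 30°): beam 1 = 1.9319 ≠ 5.6940 ✗
  (1.5, 2.5, 330°): beam 1 = 0.5176 ≠ 5.6940 ✗
  (1.5, 6.5, 330°): beam 1 = 0.5176 ≠ 5.6940 ✗
  …
  (2.5, 3.5, 210°): r_1=5.6940, r_2=3.0000, r_3=1.5529, r_4=1.7321, r_5=2.5882, r_6=2.8868, r_7=0.5176 — all match ✓
Unique over the lattice → pose = (2.5, 3.5, 210°).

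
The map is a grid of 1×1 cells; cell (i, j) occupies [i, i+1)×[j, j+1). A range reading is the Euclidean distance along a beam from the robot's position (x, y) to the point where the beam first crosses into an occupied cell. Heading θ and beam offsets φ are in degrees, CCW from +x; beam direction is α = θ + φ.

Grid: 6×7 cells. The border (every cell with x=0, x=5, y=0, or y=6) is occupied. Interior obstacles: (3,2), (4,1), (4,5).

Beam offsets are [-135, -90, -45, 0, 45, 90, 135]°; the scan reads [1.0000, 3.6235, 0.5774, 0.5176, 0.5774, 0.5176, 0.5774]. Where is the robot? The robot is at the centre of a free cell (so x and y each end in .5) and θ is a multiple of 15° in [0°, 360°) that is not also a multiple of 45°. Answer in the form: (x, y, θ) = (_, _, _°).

Enumerate (i+0.5, j+0.5, θ) over the 17 free cells and 16 admissible headings. For each, cast all 7 beams and compare to the given ranges.
  (4.5, 3.5, 165°): beam 1 = 0.5774 ≠ 1.0000 ✗
  (1.5, 5.5, 330°): beam 1 = 0.5176 ≠ 1.0000 ✗
  (3.5, 4.5, 195°): beam 2 = 1.5529 ≠ 3.6235 ✗
  (3.5, 1.5, 75°): beam 1 = 0.5774 ≠ 1.0000 ✗
  …
  (4.5, 2.5, 195°): r_1=1.0000, r_2=3.6235, r_3=0.5774, r_4=0.5176, r_5=0.5774, r_6=0.5176, r_7=0.5774 — all match ✓
Only this pose fits every beam.

(x, y, θ) = (4.5, 2.5, 195°)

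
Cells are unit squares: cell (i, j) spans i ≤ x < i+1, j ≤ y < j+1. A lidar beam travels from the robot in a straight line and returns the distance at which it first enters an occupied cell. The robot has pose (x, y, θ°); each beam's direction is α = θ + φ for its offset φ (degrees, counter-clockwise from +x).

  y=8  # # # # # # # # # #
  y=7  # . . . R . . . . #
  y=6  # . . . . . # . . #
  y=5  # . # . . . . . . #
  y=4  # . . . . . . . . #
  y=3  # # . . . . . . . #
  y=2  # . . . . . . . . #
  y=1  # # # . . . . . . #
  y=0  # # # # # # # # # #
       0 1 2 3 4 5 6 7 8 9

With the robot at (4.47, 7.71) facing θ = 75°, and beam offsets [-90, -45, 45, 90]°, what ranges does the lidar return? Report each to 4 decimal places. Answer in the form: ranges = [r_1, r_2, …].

beam 1: φ=-90°, α=345°
  d=(0.9659,-0.2588)  start (4,7)  tX=0.5487 tY=2.7432  stride 1/|dx|=1.0353 1/|dy|=3.8637
    cross x-line → (5,7), t=0.5487
    cross x-line → (6,7), t=1.5840
    cross x-line → (7,7), t=2.6192
    cross y-line → (7,6), t=2.7432
    cross x-line → (8,6), t=3.6545
    cross x-line → (9,6), t=4.6898 (wall)
  → r_1 = 4.6898
beam 2: φ=-45°, α=30°
  d=(0.8660,0.5000)  start (4,7)  tX=0.6120 tY=0.5800  stride 1/|dx|=1.1547 1/|dy|=2.0000
    cross y-line → (4,8), t=0.5800 (wall)
  → r_2 = 0.5800
beam 3: φ=45°, α=120°
  d=(-0.5000,0.8660)  start (4,7)  tX=0.9400 tY=0.3349  stride 1/|dx|=2.0000 1/|dy|=1.1547
    cross y-line → (4,8), t=0.3349 (wall)
  → r_3 = 0.3349
beam 4: φ=90°, α=165°
  d=(-0.9659,0.2588)  start (4,7)  tX=0.4866 tY=1.1205  stride 1/|dx|=1.0353 1/|dy|=3.8637
    cross x-line → (3,7), t=0.4866
    cross y-line → (3,8), t=1.1205 (wall)
  → r_4 = 1.1205

ranges = [4.6898, 0.5800, 0.3349, 1.1205]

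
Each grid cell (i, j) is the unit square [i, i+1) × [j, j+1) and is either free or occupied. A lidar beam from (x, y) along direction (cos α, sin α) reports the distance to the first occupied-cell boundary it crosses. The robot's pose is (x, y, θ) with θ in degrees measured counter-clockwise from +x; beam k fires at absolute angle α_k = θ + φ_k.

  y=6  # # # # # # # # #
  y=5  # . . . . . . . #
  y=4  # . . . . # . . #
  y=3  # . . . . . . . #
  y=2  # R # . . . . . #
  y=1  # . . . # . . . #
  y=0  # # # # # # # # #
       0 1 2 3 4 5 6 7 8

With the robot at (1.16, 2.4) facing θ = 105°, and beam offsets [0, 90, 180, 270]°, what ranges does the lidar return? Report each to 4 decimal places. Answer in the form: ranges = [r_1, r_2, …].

ranges = [0.6182, 0.1656, 1.4494, 0.8696]

beam 1: φ=0°, α=105°
  dir = (cos 105°, sin 105°) = (-0.2588, 0.9659); from cell (1,2)
  next x-line at t=0.6182, next y-line at t=0.6212; Δt_x=3.8637, Δt_y=1.0353
    x: enter (0,2) at t=0.6182 ← occupied
  → r_1 = 0.6182
beam 2: φ=90°, α=195°
  dir = (cos 195°, sin 195°) = (-0.9659, -0.2588); from cell (1,2)
  next x-line at t=0.1656, next y-line at t=1.5455; Δt_x=1.0353, Δt_y=3.8637
    x: enter (0,2) at t=0.1656 ← occupied
  → r_2 = 0.1656
beam 3: φ=180°, α=285°
  dir = (cos 285°, sin 285°) = (0.2588, -0.9659); from cell (1,2)
  next x-line at t=3.2455, next y-line at t=0.4141; Δt_x=3.8637, Δt_y=1.0353
    y: enter (1,1) at t=0.4141
    y: enter (1,0) at t=1.4494 ← occupied
  → r_3 = 1.4494
beam 4: φ=270°, α=15°
  dir = (cos 15°, sin 15°) = (0.9659, 0.2588); from cell (1,2)
  next x-line at t=0.8696, next y-line at t=2.3182; Δt_x=1.0353, Δt_y=3.8637
    x: enter (2,2) at t=0.8696 ← occupied
  → r_4 = 0.8696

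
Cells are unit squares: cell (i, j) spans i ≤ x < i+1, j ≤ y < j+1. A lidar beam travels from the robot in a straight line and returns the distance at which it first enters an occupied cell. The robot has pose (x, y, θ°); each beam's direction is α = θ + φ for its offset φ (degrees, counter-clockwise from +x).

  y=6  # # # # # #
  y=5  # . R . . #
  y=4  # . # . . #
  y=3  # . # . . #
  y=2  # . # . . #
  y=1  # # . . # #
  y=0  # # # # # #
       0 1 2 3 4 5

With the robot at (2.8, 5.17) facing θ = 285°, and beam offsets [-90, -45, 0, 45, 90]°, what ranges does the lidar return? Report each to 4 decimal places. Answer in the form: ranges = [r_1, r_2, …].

ranges = [0.6568, 0.1963, 0.1760, 2.5403, 2.2776]

beam 1: φ=-90°, α=195°
  cosα=-0.9659 sinα=-0.2588 | (2,5) | tMaxX 0.8282 tMaxY 0.6568 | tΔX 1.0353 tΔY 3.8637
    t=0.6568 [y] (2,4) — stop
  → r_1 = 0.6568
beam 2: φ=-45°, α=240°
  cosα=-0.5000 sinα=-0.8660 | (2,5) | tMaxX 1.6000 tMaxY 0.1963 | tΔX 2.0000 tΔY 1.1547
    t=0.1963 [y] (2,4) — stop
  → r_2 = 0.1963
beam 3: φ=0°, α=285°
  cosα=0.2588 sinα=-0.9659 | (2,5) | tMaxX 0.7727 tMaxY 0.1760 | tΔX 3.8637 tΔY 1.0353
    t=0.1760 [y] (2,4) — stop
  → r_3 = 0.1760
beam 4: φ=45°, α=330°
  cosα=0.8660 sinα=-0.5000 | (2,5) | tMaxX 0.2309 tMaxY 0.3400 | tΔX 1.1547 tΔY 2.0000
    t=0.2309 [x] (3,5)
    t=0.3400 [y] (3,4)
    t=1.3856 [x] (4,4)
    t=2.3400 [y] (4,3)
    t=2.5403 [x] (5,3) — stop
  → r_4 = 2.5403
beam 5: φ=90°, α=15°
  cosα=0.9659 sinα=0.2588 | (2,5) | tMaxX 0.2071 tMaxY 3.2069 | tΔX 1.0353 tΔY 3.8637
    t=0.2071 [x] (3,5)
    t=1.2423 [x] (4,5)
    t=2.2776 [x] (5,5) — stop
  → r_5 = 2.2776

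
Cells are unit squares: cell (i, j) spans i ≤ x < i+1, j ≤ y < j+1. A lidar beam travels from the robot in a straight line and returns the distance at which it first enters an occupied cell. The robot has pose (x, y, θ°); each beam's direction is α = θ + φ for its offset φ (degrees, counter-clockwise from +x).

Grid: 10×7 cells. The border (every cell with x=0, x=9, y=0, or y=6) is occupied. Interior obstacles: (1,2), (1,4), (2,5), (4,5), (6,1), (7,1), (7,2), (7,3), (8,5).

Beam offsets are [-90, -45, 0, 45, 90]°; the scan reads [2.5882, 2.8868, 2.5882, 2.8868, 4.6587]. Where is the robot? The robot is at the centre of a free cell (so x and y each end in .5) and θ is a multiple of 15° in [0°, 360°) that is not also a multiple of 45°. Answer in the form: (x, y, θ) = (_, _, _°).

Enumerate (i+0.5, j+0.5, θ) over the 31 free cells and 16 admissible headings. For each, cast all 5 beams and compare to the given ranges.
  (2.5, 1.5, 345°): beam 1 = 0.5176 ≠ 2.5882 ✗
  (4.5, 2.5, 330°): beam 1 = 1.7321 ≠ 2.5882 ✗
  (2.5, 2.5, 345°): beam 1 = 1.5529 ≠ 2.5882 ✗
  (1.5, 5.5, 105°): beam 1 = 0.5176 ≠ 2.5882 ✗
  (5.5, 4.5, 15°): beam 2 = 1.7321 ≠ 2.8868 ✗
  …
  (4.5, 3.5, 285°): r_1=2.5882, r_2=2.8868, r_3=2.5882, r_4=2.8868, r_5=4.6587 — all match ✓
Unique over the lattice → pose = (4.5, 3.5, 285°).

(x, y, θ) = (4.5, 3.5, 285°)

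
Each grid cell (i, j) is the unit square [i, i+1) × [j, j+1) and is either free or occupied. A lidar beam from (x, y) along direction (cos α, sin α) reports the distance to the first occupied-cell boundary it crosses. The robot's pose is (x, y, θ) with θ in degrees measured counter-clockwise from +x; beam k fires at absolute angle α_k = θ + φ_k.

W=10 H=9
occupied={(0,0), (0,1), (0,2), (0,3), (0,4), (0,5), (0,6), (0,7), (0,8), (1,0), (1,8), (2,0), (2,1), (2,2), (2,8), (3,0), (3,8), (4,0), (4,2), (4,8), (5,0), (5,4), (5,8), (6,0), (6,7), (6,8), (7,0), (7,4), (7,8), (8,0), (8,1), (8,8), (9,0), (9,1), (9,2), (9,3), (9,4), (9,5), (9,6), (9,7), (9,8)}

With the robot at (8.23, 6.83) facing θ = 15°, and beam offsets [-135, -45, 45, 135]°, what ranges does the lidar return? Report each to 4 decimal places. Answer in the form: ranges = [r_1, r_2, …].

beam 1: φ=-135°, α=240°
  dir = (cos 240°, sin 240°) = (-0.5000, -0.8660); from cell (8,6)
  next x-line at t=0.4600, next y-line at t=0.9584; Δt_x=2.0000, Δt_y=1.1547
    x: enter (7,6) at t=0.4600
    y: enter (7,5) at t=0.9584
    y: enter (7,4) at t=2.1131 ← occupied
  → r_1 = 2.1131
beam 2: φ=-45°, α=330°
  dir = (cos 330°, sin 330°) = (0.8660, -0.5000); from cell (8,6)
  next x-line at t=0.8891, next y-line at t=1.6600; Δt_x=1.1547, Δt_y=2.0000
    x: enter (9,6) at t=0.8891 ← occupied
  → r_2 = 0.8891
beam 3: φ=45°, α=60°
  dir = (cos 60°, sin 60°) = (0.5000, 0.8660); from cell (8,6)
  next x-line at t=1.5400, next y-line at t=0.1963; Δt_x=2.0000, Δt_y=1.1547
    y: enter (8,7) at t=0.1963
    y: enter (8,8) at t=1.3510 ← occupied
  → r_3 = 1.3510
beam 4: φ=135°, α=150°
  dir = (cos 150°, sin 150°) = (-0.8660, 0.5000); from cell (8,6)
  next x-line at t=0.2656, next y-line at t=0.3400; Δt_x=1.1547, Δt_y=2.0000
    x: enter (7,6) at t=0.2656
    y: enter (7,7) at t=0.3400
    x: enter (6,7) at t=1.4203 ← occupied
  → r_4 = 1.4203

ranges = [2.1131, 0.8891, 1.3510, 1.4203]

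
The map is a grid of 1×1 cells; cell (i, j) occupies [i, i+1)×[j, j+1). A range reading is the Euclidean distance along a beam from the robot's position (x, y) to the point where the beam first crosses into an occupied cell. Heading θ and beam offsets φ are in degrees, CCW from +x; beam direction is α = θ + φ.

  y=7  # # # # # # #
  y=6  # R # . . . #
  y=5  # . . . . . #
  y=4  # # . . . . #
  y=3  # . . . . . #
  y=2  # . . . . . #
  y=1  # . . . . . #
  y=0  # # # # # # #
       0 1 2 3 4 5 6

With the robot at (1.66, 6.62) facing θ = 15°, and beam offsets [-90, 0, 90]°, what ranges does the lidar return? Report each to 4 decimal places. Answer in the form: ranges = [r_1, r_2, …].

ranges = [5.8183, 0.3520, 0.3934]

beam 1: φ=-90°, α=285°
  cosα=0.2588 sinα=-0.9659 | (1,6) | tMaxX 1.3137 tMaxY 0.6419 | tΔX 3.8637 tΔY 1.0353
    t=0.6419 [y] (1,5)
    t=1.3137 [x] (2,5)
    t=1.6771 [y] (2,4)
    t=2.7124 [y] (2,3)
    t=3.7477 [y] (2,2)
    t=4.7830 [y] (2,1)
    t=5.1774 [x] (3,1)
    t=5.8183 [y] (3,0) — stop
  → r_1 = 5.8183
beam 2: φ=0°, α=15°
  cosα=0.9659 sinα=0.2588 | (1,6) | tMaxX 0.3520 tMaxY 1.4682 | tΔX 1.0353 tΔY 3.8637
    t=0.3520 [x] (2,6) — stop
  → r_2 = 0.3520
beam 3: φ=90°, α=105°
  cosα=-0.2588 sinα=0.9659 | (1,6) | tMaxX 2.5500 tMaxY 0.3934 | tΔX 3.8637 tΔY 1.0353
    t=0.3934 [y] (1,7) — stop
  → r_3 = 0.3934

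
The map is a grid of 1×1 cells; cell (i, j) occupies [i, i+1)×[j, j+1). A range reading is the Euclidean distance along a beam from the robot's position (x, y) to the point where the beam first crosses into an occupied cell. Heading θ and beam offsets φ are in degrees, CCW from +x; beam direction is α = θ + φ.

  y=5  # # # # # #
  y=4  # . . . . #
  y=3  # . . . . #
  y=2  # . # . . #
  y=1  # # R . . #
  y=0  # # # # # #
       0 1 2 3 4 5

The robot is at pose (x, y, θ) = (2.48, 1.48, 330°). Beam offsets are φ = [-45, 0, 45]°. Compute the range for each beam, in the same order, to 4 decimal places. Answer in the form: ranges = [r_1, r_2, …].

ranges = [0.4969, 0.9600, 2.6089]

beam 1: φ=-45°, α=285°
  cosα=0.2588 sinα=-0.9659 | (2,1) | tMaxX 2.0091 tMaxY 0.4969 | tΔX 3.8637 tΔY 1.0353
    t=0.4969 [y] (2,0) — stop
  → r_1 = 0.4969
beam 2: φ=0°, α=330°
  cosα=0.8660 sinα=-0.5000 | (2,1) | tMaxX 0.6004 tMaxY 0.9600 | tΔX 1.1547 tΔY 2.0000
    t=0.6004 [x] (3,1)
    t=0.9600 [y] (3,0) — stop
  → r_2 = 0.9600
beam 3: φ=45°, α=15°
  cosα=0.9659 sinα=0.2588 | (2,1) | tMaxX 0.5383 tMaxY 2.0091 | tΔX 1.0353 tΔY 3.8637
    t=0.5383 [x] (3,1)
    t=1.5736 [x] (4,1)
    t=2.0091 [y] (4,2)
    t=2.6089 [x] (5,2) — stop
  → r_3 = 2.6089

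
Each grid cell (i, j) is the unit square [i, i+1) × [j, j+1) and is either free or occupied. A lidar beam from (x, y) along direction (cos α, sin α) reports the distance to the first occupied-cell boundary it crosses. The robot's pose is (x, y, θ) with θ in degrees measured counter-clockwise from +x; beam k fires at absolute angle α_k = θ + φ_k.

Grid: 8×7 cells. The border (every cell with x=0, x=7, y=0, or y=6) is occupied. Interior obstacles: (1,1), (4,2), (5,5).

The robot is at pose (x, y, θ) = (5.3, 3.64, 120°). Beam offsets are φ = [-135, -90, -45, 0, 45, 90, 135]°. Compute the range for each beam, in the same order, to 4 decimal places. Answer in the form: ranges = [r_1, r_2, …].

ranges = [1.7600, 1.9630, 1.4080, 2.7251, 4.4517, 1.2800, 1.1591]

beam 1: φ=-135°, α=345°
  dir = (cos 345°, sin 345°) = (0.9659, -0.2588); from cell (5,3)
  next x-line at t=0.7247, next y-line at t=2.4728; Δt_x=1.0353, Δt_y=3.8637
    x: enter (6,3) at t=0.7247
    x: enter (7,3) at t=1.7600 ← occupied
  → r_1 = 1.7600
beam 2: φ=-90°, α=30°
  dir = (cos 30°, sin 30°) = (0.8660, 0.5000); from cell (5,3)
  next x-line at t=0.8083, next y-line at t=0.7200; Δt_x=1.1547, Δt_y=2.0000
    y: enter (5,4) at t=0.7200
    x: enter (6,4) at t=0.8083
    x: enter (7,4) at t=1.9630 ← occupied
  → r_2 = 1.9630
beam 3: φ=-45°, α=75°
  dir = (cos 75°, sin 75°) = (0.2588, 0.9659); from cell (5,3)
  next x-line at t=2.7046, next y-line at t=0.3727; Δt_x=3.8637, Δt_y=1.0353
    y: enter (5,4) at t=0.3727
    y: enter (5,5) at t=1.4080 ← occupied
  → r_3 = 1.4080
beam 4: φ=0°, α=120°
  dir = (cos 120°, sin 120°) = (-0.5000, 0.8660); from cell (5,3)
  next x-line at t=0.6000, next y-line at t=0.4157; Δt_x=2.0000, Δt_y=1.1547
    y: enter (5,4) at t=0.4157
    x: enter (4,4) at t=0.6000
    y: enter (4,5) at t=1.5704
    x: enter (3,5) at t=2.6000
    y: enter (3,6) at t=2.7251 ← occupied
  → r_4 = 2.7251
beam 5: φ=45°, α=165°
  dir = (cos 165°, sin 165°) = (-0.9659, 0.2588); from cell (5,3)
  next x-line at t=0.3106, next y-line at t=1.3909; Δt_x=1.0353, Δt_y=3.8637
    x: enter (4,3) at t=0.3106
    x: enter (3,3) at t=1.3459
    y: enter (3,4) at t=1.3909
    x: enter (2,4) at t=2.3811
    x: enter (1,4) at t=3.4164
    x: enter (0,4) at t=4.4517 ← occupied
  → r_5 = 4.4517
beam 6: φ=90°, α=210°
  dir = (cos 210°, sin 210°) = (-0.8660, -0.5000); from cell (5,3)
  next x-line at t=0.3464, next y-line at t=1.2800; Δt_x=1.1547, Δt_y=2.0000
    x: enter (4,3) at t=0.3464
    y: enter (4,2) at t=1.2800 ← occupied
  → r_6 = 1.2800
beam 7: φ=135°, α=255°
  dir = (cos 255°, sin 255°) = (-0.2588, -0.9659); from cell (5,3)
  next x-line at t=1.1591, next y-line at t=0.6626; Δt_x=3.8637, Δt_y=1.0353
    y: enter (5,2) at t=0.6626
    x: enter (4,2) at t=1.1591 ← occupied
  → r_7 = 1.1591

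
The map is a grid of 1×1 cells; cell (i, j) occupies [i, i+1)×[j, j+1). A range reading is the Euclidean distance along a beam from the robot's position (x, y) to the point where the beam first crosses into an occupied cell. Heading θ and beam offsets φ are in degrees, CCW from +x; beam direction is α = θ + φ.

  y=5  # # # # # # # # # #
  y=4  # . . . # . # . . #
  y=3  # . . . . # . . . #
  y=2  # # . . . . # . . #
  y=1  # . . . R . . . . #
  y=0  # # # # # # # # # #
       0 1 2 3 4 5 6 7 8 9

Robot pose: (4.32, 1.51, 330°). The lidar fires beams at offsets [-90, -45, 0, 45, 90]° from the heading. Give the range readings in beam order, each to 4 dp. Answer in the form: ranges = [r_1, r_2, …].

beam 1: φ=-90°, α=240°
  cosα=-0.5000 sinα=-0.8660 | (4,1) | tMaxX 0.6400 tMaxY 0.5889 | tΔX 2.0000 tΔY 1.1547
    t=0.5889 [y] (4,0) — stop
  → r_1 = 0.5889
beam 2: φ=-45°, α=285°
  cosα=0.2588 sinα=-0.9659 | (4,1) | tMaxX 2.6273 tMaxY 0.5280 | tΔX 3.8637 tΔY 1.0353
    t=0.5280 [y] (4,0) — stop
  → r_2 = 0.5280
beam 3: φ=0°, α=330°
  cosα=0.8660 sinα=-0.5000 | (4,1) | tMaxX 0.7852 tMaxY 1.0200 | tΔX 1.1547 tΔY 2.0000
    t=0.7852 [x] (5,1)
    t=1.0200 [y] (5,0) — stop
  → r_3 = 1.0200
beam 4: φ=45°, α=15°
  cosα=0.9659 sinα=0.2588 | (4,1) | tMaxX 0.7040 tMaxY 1.8932 | tΔX 1.0353 tΔY 3.8637
    t=0.7040 [x] (5,1)
    t=1.7393 [x] (6,1)
    t=1.8932 [y] (6,2) — stop
  → r_4 = 1.8932
beam 5: φ=90°, α=60°
  cosα=0.5000 sinα=0.8660 | (4,1) | tMaxX 1.3600 tMaxY 0.5658 | tΔX 2.0000 tΔY 1.1547
    t=0.5658 [y] (4,2)
    t=1.3600 [x] (5,2)
    t=1.7205 [y] (5,3) — stop
  → r_5 = 1.7205

ranges = [0.5889, 0.5280, 1.0200, 1.8932, 1.7205]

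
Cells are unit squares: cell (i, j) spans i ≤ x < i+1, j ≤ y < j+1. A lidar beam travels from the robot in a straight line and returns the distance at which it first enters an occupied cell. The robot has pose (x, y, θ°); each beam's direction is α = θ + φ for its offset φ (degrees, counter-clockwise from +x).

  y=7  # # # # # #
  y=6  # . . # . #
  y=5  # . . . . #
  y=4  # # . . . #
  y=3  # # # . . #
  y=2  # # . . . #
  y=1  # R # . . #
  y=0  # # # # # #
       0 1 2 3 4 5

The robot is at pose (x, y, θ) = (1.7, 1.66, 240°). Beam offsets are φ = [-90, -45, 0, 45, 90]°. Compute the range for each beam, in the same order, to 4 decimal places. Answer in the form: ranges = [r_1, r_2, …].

beam 1: φ=-90°, α=150°
  d=(-0.8660,0.5000)  start (1,1)  tX=0.8083 tY=0.6800  stride 1/|dx|=1.1547 1/|dy|=2.0000
    cross y-line → (1,2), t=0.6800 (wall)
  → r_1 = 0.6800
beam 2: φ=-45°, α=195°
  d=(-0.9659,-0.2588)  start (1,1)  tX=0.7247 tY=2.5500  stride 1/|dx|=1.0353 1/|dy|=3.8637
    cross x-line → (0,1), t=0.7247 (wall)
  → r_2 = 0.7247
beam 3: φ=0°, α=240°
  d=(-0.5000,-0.8660)  start (1,1)  tX=1.4000 tY=0.7621  stride 1/|dx|=2.0000 1/|dy|=1.1547
    cross y-line → (1,0), t=0.7621 (wall)
  → r_3 = 0.7621
beam 4: φ=45°, α=285°
  d=(0.2588,-0.9659)  start (1,1)  tX=1.1591 tY=0.6833  stride 1/|dx|=3.8637 1/|dy|=1.0353
    cross y-line → (1,0), t=0.6833 (wall)
  → r_4 = 0.6833
beam 5: φ=90°, α=330°
  d=(0.8660,-0.5000)  start (1,1)  tX=0.3464 tY=1.3200  stride 1/|dx|=1.1547 1/|dy|=2.0000
    cross x-line → (2,1), t=0.3464 (wall)
  → r_5 = 0.3464

ranges = [0.6800, 0.7247, 0.7621, 0.6833, 0.3464]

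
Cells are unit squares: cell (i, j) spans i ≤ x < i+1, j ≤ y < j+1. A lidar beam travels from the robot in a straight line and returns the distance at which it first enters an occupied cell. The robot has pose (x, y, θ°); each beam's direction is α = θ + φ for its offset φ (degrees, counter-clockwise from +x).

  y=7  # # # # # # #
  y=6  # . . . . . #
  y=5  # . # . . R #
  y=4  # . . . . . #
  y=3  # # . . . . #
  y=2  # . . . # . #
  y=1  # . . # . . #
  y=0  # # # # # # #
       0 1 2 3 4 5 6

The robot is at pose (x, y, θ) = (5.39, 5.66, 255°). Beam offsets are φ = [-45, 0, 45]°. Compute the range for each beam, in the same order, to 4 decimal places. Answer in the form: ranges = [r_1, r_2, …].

ranges = [3.9144, 2.7538, 1.2200]

beam 1: φ=-45°, α=210°
  direction (-0.8660, -0.5000); cell (5,5); t to first gridline: x 0.4503, y 1.3200 (then +1.1547 / +2.0000)
    (4,5) via x @ 0.4503
    (4,4) via y @ 1.3200
    (3,4) via x @ 1.6050
    (2,4) via x @ 2.7597
    (2,3) via y @ 3.3200
    (1,3) via x @ 3.9144  # hit
  → r_1 = 3.9144
beam 2: φ=0°, α=255°
  direction (-0.2588, -0.9659); cell (5,5); t to first gridline: x 1.5068, y 0.6833 (then +3.8637 / +1.0353)
    (5,4) via y @ 0.6833
    (4,4) via x @ 1.5068
    (4,3) via y @ 1.7186
    (4,2) via y @ 2.7538  # hit
  → r_2 = 2.7538
beam 3: φ=45°, α=300°
  direction (0.5000, -0.8660); cell (5,5); t to first gridline: x 1.2200, y 0.7621 (then +2.0000 / +1.1547)
    (5,4) via y @ 0.7621
    (6,4) via x @ 1.2200  # hit
  → r_3 = 1.2200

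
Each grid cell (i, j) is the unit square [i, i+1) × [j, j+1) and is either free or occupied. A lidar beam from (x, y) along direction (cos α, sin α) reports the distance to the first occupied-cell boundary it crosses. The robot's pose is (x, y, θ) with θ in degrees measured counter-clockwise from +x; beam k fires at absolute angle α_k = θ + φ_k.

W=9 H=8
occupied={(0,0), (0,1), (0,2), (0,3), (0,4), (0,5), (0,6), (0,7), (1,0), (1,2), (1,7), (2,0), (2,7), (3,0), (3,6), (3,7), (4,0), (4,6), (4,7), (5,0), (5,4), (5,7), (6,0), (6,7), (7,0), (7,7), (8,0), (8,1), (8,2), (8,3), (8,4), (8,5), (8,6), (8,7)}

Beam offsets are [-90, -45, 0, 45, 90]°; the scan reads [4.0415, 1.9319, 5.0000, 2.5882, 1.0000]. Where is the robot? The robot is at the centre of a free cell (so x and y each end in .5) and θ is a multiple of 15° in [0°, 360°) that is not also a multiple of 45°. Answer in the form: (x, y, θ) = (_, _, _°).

(x, y, θ) = (7.5, 3.5, 210°)

Enumerate (i+0.5, j+0.5, θ) over the 38 free cells and 16 admissible headings. For each, cast all 5 beams and compare to the given ranges.
  (2.5, 4.5, 345°): beam 1 = 1.9319 ≠ 4.0415 ✗
  (5.5, 3.5, 75°): beam 1 = 2.5882 ≠ 4.0415 ✗
  (2.5, 5.5, 75°): beam 1 = 2.5882 ≠ 4.0415 ✗
  …
  (7.5, 3.5, 210°): r_1=4.0415, r_2=1.9319, r_3=5.0000, r_4=2.5882, r_5=1.0000 — all match ✓
No second candidate reproduces the full scan.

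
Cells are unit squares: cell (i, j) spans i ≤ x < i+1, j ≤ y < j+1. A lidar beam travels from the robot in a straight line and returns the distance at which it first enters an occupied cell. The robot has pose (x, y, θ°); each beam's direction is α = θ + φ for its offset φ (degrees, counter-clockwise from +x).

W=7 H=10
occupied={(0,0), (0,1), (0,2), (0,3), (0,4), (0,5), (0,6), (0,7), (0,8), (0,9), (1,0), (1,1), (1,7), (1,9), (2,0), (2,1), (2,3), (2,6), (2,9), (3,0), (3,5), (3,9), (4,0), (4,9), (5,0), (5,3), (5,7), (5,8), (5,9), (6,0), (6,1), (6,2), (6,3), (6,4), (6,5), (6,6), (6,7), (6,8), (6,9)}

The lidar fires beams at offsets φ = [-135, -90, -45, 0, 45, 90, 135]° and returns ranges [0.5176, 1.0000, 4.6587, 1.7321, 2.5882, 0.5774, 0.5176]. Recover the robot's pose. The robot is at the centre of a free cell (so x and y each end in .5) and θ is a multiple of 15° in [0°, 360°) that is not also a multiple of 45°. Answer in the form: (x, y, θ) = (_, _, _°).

Candidates: 31 free-cell centres × 16 headings = 496 poses. Raycast each; keep the one whose scan matches to 4 dp.
  (1.5, 4.5, 105°): beam 1 = 1.0000 ≠ 0.5176 ✗
  (1.5, 2.5, 30°): beam 2 = 0.5774 ≠ 1.0000 ✗
  (4.5, 1.5, 345°): beam 1 = 1.0000 ≠ 0.5176 ✗
  (4.5, 2.5, 165°): beam 1 = 1.0000 ≠ 0.5176 ✗
  (5.5, 5.5, 300°): beam 1 = 1.5529 ≠ 0.5176 ✗
  …
  (5.5, 4.5, 150°): r_1=0.5176, r_2=1.0000, r_3=4.6587, r_4=1.7321, r_5=2.5882, r_6=0.5774, r_7=0.5176 — all match ✓
No second candidate reproduces the full scan.

(x, y, θ) = (5.5, 4.5, 150°)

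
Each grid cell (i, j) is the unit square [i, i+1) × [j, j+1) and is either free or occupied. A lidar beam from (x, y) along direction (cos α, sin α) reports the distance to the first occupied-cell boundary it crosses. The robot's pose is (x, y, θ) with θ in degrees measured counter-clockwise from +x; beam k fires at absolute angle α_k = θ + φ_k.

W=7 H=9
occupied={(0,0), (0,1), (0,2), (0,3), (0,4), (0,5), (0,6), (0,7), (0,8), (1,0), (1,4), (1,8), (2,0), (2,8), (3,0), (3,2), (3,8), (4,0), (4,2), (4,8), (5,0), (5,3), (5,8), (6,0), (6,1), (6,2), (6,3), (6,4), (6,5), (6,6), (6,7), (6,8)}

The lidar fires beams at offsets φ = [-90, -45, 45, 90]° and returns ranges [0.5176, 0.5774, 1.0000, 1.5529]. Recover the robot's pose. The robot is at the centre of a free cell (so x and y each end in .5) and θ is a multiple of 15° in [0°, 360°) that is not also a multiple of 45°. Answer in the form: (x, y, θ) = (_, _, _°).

Enumerate (i+0.5, j+0.5, θ) over the 31 free cells and 16 admissible headings. For each, cast all 4 beams and compare to the given ranges.
  (4.5, 1.5, 195°): beam 2 = 1.0000 ≠ 0.5774 ✗
  (1.5, 1.5, 330°): beam 1 = 0.5774 ≠ 0.5176 ✗
  (4.5, 7.5, 120°): beam 1 = 1.0000 ≠ 0.5176 ✗
  (5.5, 7.5, 75°): beam 3 = 0.5774 ≠ 1.0000 ✗
  (3.5, 3.5, 195°): beam 1 = 4.6587 ≠ 0.5176 ✗
  …
  (5.5, 1.5, 15°): r_1=0.5176, r_2=0.5774, r_3=1.0000, r_4=1.5529 — all match ✓
Unique over the lattice → pose = (5.5, 1.5, 15°).

(x, y, θ) = (5.5, 1.5, 15°)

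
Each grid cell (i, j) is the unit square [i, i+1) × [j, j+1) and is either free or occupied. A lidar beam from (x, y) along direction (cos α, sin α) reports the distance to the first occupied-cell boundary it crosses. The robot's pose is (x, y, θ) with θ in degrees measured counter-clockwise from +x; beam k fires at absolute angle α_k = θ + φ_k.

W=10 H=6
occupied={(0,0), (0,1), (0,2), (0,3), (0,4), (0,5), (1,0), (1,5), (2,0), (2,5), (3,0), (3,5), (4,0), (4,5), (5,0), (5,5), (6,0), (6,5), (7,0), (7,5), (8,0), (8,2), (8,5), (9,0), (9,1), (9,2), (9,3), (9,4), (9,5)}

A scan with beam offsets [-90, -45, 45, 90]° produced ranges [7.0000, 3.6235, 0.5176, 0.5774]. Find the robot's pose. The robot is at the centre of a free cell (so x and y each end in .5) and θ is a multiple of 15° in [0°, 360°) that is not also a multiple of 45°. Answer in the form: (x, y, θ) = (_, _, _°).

(x, y, θ) = (1.5, 1.5, 120°)

The pose lattice has 31·16 = 496 candidates. Test each by forward raycasting.
  (7.5, 2.5, 75°): beam 1 = 0.5176 ≠ 7.0000 ✗
  (7.5, 3.5, 120°): beam 1 = 1.7321 ≠ 7.0000 ✗
  (2.5, 1.5, 210°): beam 1 = 3.0000 ≠ 7.0000 ✗
  …
  (1.5, 1.5, 120°): r_1=7.0000, r_2=3.6235, r_3=0.5176, r_4=0.5774 — all match ✓
No second candidate reproduces the full scan.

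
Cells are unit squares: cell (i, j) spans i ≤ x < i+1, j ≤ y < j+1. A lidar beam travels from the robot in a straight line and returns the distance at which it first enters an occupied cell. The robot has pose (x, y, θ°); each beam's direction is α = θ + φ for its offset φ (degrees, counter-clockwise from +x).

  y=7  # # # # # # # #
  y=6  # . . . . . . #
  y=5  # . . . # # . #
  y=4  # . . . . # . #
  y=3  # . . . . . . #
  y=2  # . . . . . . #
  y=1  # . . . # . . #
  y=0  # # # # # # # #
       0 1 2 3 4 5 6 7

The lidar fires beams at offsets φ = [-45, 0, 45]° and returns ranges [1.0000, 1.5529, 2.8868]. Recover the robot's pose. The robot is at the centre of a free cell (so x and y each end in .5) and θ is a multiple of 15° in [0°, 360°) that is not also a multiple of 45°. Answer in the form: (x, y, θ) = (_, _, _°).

The pose lattice has 32·16 = 512 candidates. Test each by forward raycasting.
  (6.5, 1.5, 195°): beam 1 = 6.3509 ≠ 1.0000 ✗
  (1.5, 4.5, 60°): beam 1 = 2.5882 ≠ 1.0000 ✗
  (4.5, 3.5, 120°): beam 1 = 1.5529 ≠ 1.0000 ✗
  (4.5, 6.5, 345°): beam 1 = 0.5774 ≠ 1.0000 ✗
  …
  (1.5, 2.5, 285°): r_1=1.0000, r_2=1.5529, r_3=2.8868 — all match ✓
Only this pose fits every beam.

(x, y, θ) = (1.5, 2.5, 285°)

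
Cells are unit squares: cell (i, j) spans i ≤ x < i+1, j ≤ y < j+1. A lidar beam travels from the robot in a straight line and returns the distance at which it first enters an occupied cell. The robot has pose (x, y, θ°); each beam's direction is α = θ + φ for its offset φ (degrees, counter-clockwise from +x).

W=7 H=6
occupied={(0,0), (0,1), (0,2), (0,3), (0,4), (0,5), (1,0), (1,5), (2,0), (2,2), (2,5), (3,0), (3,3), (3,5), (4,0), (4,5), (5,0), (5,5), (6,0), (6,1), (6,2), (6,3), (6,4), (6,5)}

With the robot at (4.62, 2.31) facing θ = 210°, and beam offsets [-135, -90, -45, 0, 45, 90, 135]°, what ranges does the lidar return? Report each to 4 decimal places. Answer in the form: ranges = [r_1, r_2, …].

ranges = [2.7849, 1.2400, 1.6771, 2.6200, 1.3562, 1.5127, 1.4287]

beam 1: φ=-135°, α=75°
  dir = (cos 75°, sin 75°) = (0.2588, 0.9659); from cell (4,2)
  next x-line at t=1.4682, next y-line at t=0.7143; Δt_x=3.8637, Δt_y=1.0353
    y: enter (4,3) at t=0.7143
    x: enter (5,3) at t=1.4682
    y: enter (5,4) at t=1.7496
    y: enter (5,5) at t=2.7849 ← occupied
  → r_1 = 2.7849
beam 2: φ=-90°, α=120°
  dir = (cos 120°, sin 120°) = (-0.5000, 0.8660); from cell (4,2)
  next x-line at t=1.2400, next y-line at t=0.7967; Δt_x=2.0000, Δt_y=1.1547
    y: enter (4,3) at t=0.7967
    x: enter (3,3) at t=1.2400 ← occupied
  → r_2 = 1.2400
beam 3: φ=-45°, α=165°
  dir = (cos 165°, sin 165°) = (-0.9659, 0.2588); from cell (4,2)
  next x-line at t=0.6419, next y-line at t=2.6660; Δt_x=1.0353, Δt_y=3.8637
    x: enter (3,2) at t=0.6419
    x: enter (2,2) at t=1.6771 ← occupied
  → r_3 = 1.6771
beam 4: φ=0°, α=210°
  dir = (cos 210°, sin 210°) = (-0.8660, -0.5000); from cell (4,2)
  next x-line at t=0.7159, next y-line at t=0.6200; Δt_x=1.1547, Δt_y=2.0000
    y: enter (4,1) at t=0.6200
    x: enter (3,1) at t=0.7159
    x: enter (2,1) at t=1.8706
    y: enter (2,0) at t=2.6200 ← occupied
  → r_4 = 2.6200
beam 5: φ=45°, α=255°
  dir = (cos 255°, sin 255°) = (-0.2588, -0.9659); from cell (4,2)
  next x-line at t=2.3955, next y-line at t=0.3209; Δt_x=3.8637, Δt_y=1.0353
    y: enter (4,1) at t=0.3209
    y: enter (4,0) at t=1.3562 ← occupied
  → r_5 = 1.3562
beam 6: φ=90°, α=300°
  dir = (cos 300°, sin 300°) = (0.5000, -0.8660); from cell (4,2)
  next x-line at t=0.7600, next y-line at t=0.3580; Δt_x=2.0000, Δt_y=1.1547
    y: enter (4,1) at t=0.3580
    x: enter (5,1) at t=0.7600
    y: enter (5,0) at t=1.5127 ← occupied
  → r_6 = 1.5127
beam 7: φ=135°, α=345°
  dir = (cos 345°, sin 345°) = (0.9659, -0.2588); from cell (4,2)
  next x-line at t=0.3934, next y-line at t=1.1977; Δt_x=1.0353, Δt_y=3.8637
    x: enter (5,2) at t=0.3934
    y: enter (5,1) at t=1.1977
    x: enter (6,1) at t=1.4287 ← occupied
  → r_7 = 1.4287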